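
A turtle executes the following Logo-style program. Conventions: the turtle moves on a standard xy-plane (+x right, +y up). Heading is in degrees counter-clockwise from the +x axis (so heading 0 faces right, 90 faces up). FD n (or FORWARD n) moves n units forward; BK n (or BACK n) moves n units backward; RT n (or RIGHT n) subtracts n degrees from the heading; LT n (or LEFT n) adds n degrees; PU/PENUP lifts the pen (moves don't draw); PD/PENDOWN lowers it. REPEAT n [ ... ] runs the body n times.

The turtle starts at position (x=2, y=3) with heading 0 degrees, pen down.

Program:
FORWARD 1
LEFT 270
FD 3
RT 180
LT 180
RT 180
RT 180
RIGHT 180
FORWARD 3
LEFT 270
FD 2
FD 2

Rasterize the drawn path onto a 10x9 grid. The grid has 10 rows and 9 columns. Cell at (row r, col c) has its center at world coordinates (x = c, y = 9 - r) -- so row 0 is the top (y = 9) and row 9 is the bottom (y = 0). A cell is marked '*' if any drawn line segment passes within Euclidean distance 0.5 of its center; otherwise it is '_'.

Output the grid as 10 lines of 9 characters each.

Segment 0: (2,3) -> (3,3)
Segment 1: (3,3) -> (3,0)
Segment 2: (3,0) -> (3,3)
Segment 3: (3,3) -> (5,3)
Segment 4: (5,3) -> (7,3)

Answer: _________
_________
_________
_________
_________
_________
__******_
___*_____
___*_____
___*_____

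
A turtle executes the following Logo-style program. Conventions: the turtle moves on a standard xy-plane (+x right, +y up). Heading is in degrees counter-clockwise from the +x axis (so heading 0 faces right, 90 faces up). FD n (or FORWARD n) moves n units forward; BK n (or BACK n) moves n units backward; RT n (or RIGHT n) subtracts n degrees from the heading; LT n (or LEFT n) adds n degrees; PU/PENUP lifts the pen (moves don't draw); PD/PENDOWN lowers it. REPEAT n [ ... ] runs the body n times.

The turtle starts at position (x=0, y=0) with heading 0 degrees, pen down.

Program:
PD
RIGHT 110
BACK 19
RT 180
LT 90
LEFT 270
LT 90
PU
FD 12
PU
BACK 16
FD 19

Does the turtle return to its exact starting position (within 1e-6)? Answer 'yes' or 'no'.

Executing turtle program step by step:
Start: pos=(0,0), heading=0, pen down
PD: pen down
RT 110: heading 0 -> 250
BK 19: (0,0) -> (6.498,17.854) [heading=250, draw]
RT 180: heading 250 -> 70
LT 90: heading 70 -> 160
LT 270: heading 160 -> 70
LT 90: heading 70 -> 160
PU: pen up
FD 12: (6.498,17.854) -> (-4.778,21.958) [heading=160, move]
PU: pen up
BK 16: (-4.778,21.958) -> (10.257,16.486) [heading=160, move]
FD 19: (10.257,16.486) -> (-7.597,22.984) [heading=160, move]
Final: pos=(-7.597,22.984), heading=160, 1 segment(s) drawn

Start position: (0, 0)
Final position: (-7.597, 22.984)
Distance = 24.207; >= 1e-6 -> NOT closed

Answer: no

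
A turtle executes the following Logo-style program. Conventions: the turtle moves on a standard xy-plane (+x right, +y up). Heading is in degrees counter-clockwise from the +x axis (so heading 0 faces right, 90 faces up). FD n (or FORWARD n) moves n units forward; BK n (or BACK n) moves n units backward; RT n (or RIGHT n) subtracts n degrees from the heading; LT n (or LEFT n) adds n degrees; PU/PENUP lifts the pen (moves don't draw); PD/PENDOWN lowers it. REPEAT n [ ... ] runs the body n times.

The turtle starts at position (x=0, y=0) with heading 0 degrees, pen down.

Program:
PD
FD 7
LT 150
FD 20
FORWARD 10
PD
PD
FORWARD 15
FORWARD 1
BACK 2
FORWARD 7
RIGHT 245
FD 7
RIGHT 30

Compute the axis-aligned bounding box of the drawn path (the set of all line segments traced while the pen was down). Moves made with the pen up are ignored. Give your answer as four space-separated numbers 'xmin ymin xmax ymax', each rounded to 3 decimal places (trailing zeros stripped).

Answer: -37.777 0 7 25.5

Derivation:
Executing turtle program step by step:
Start: pos=(0,0), heading=0, pen down
PD: pen down
FD 7: (0,0) -> (7,0) [heading=0, draw]
LT 150: heading 0 -> 150
FD 20: (7,0) -> (-10.321,10) [heading=150, draw]
FD 10: (-10.321,10) -> (-18.981,15) [heading=150, draw]
PD: pen down
PD: pen down
FD 15: (-18.981,15) -> (-31.971,22.5) [heading=150, draw]
FD 1: (-31.971,22.5) -> (-32.837,23) [heading=150, draw]
BK 2: (-32.837,23) -> (-31.105,22) [heading=150, draw]
FD 7: (-31.105,22) -> (-37.167,25.5) [heading=150, draw]
RT 245: heading 150 -> 265
FD 7: (-37.167,25.5) -> (-37.777,18.527) [heading=265, draw]
RT 30: heading 265 -> 235
Final: pos=(-37.777,18.527), heading=235, 8 segment(s) drawn

Segment endpoints: x in {-37.777, -37.167, -32.837, -31.971, -31.105, -18.981, -10.321, 0, 7}, y in {0, 10, 15, 18.527, 22, 22.5, 23, 25.5}
xmin=-37.777, ymin=0, xmax=7, ymax=25.5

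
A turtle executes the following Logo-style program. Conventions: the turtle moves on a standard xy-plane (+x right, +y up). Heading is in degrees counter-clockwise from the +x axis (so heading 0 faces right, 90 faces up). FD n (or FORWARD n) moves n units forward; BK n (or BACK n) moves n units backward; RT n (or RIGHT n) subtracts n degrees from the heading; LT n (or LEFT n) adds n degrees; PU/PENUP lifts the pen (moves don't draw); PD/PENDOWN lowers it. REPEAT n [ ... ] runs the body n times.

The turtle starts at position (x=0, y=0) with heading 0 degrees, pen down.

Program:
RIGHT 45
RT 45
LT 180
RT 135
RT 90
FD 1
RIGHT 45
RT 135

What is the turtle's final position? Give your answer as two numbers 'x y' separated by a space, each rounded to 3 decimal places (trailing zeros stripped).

Answer: -0.707 -0.707

Derivation:
Executing turtle program step by step:
Start: pos=(0,0), heading=0, pen down
RT 45: heading 0 -> 315
RT 45: heading 315 -> 270
LT 180: heading 270 -> 90
RT 135: heading 90 -> 315
RT 90: heading 315 -> 225
FD 1: (0,0) -> (-0.707,-0.707) [heading=225, draw]
RT 45: heading 225 -> 180
RT 135: heading 180 -> 45
Final: pos=(-0.707,-0.707), heading=45, 1 segment(s) drawn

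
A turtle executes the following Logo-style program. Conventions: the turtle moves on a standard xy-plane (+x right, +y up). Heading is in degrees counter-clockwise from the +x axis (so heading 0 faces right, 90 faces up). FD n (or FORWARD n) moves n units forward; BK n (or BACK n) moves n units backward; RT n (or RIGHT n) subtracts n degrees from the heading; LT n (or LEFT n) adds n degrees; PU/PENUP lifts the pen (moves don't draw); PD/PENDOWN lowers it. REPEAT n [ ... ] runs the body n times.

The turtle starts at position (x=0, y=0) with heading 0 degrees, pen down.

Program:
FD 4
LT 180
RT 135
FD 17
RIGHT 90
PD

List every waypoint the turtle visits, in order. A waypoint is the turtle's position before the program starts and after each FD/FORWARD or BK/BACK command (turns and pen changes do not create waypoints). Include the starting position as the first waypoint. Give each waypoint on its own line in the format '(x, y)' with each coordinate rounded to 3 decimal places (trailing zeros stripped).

Answer: (0, 0)
(4, 0)
(16.021, 12.021)

Derivation:
Executing turtle program step by step:
Start: pos=(0,0), heading=0, pen down
FD 4: (0,0) -> (4,0) [heading=0, draw]
LT 180: heading 0 -> 180
RT 135: heading 180 -> 45
FD 17: (4,0) -> (16.021,12.021) [heading=45, draw]
RT 90: heading 45 -> 315
PD: pen down
Final: pos=(16.021,12.021), heading=315, 2 segment(s) drawn
Waypoints (3 total):
(0, 0)
(4, 0)
(16.021, 12.021)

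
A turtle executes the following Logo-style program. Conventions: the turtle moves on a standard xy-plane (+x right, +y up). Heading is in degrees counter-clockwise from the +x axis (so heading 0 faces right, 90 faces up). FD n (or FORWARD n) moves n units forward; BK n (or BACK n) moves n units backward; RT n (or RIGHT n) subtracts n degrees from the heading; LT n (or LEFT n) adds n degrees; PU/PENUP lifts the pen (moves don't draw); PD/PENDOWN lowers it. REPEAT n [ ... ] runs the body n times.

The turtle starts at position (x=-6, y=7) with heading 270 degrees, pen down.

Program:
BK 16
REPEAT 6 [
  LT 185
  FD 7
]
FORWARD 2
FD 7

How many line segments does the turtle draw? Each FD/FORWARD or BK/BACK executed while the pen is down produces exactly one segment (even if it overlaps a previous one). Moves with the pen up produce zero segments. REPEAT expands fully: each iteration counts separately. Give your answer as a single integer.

Answer: 9

Derivation:
Executing turtle program step by step:
Start: pos=(-6,7), heading=270, pen down
BK 16: (-6,7) -> (-6,23) [heading=270, draw]
REPEAT 6 [
  -- iteration 1/6 --
  LT 185: heading 270 -> 95
  FD 7: (-6,23) -> (-6.61,29.973) [heading=95, draw]
  -- iteration 2/6 --
  LT 185: heading 95 -> 280
  FD 7: (-6.61,29.973) -> (-5.395,23.08) [heading=280, draw]
  -- iteration 3/6 --
  LT 185: heading 280 -> 105
  FD 7: (-5.395,23.08) -> (-7.206,29.841) [heading=105, draw]
  -- iteration 4/6 --
  LT 185: heading 105 -> 290
  FD 7: (-7.206,29.841) -> (-4.812,23.263) [heading=290, draw]
  -- iteration 5/6 --
  LT 185: heading 290 -> 115
  FD 7: (-4.812,23.263) -> (-7.77,29.607) [heading=115, draw]
  -- iteration 6/6 --
  LT 185: heading 115 -> 300
  FD 7: (-7.77,29.607) -> (-4.27,23.545) [heading=300, draw]
]
FD 2: (-4.27,23.545) -> (-3.27,21.813) [heading=300, draw]
FD 7: (-3.27,21.813) -> (0.23,15.751) [heading=300, draw]
Final: pos=(0.23,15.751), heading=300, 9 segment(s) drawn
Segments drawn: 9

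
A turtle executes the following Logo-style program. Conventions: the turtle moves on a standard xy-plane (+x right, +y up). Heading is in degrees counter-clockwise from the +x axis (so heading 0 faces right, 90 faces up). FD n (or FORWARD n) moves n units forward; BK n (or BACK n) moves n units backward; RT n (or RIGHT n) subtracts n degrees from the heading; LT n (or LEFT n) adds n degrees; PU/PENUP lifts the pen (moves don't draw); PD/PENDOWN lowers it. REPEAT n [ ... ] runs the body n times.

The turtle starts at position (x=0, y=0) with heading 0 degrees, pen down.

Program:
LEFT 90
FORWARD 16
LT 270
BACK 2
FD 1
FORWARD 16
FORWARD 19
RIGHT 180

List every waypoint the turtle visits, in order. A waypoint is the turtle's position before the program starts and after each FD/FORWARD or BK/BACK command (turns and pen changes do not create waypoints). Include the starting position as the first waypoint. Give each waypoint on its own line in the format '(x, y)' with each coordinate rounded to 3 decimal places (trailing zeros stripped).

Answer: (0, 0)
(0, 16)
(-2, 16)
(-1, 16)
(15, 16)
(34, 16)

Derivation:
Executing turtle program step by step:
Start: pos=(0,0), heading=0, pen down
LT 90: heading 0 -> 90
FD 16: (0,0) -> (0,16) [heading=90, draw]
LT 270: heading 90 -> 0
BK 2: (0,16) -> (-2,16) [heading=0, draw]
FD 1: (-2,16) -> (-1,16) [heading=0, draw]
FD 16: (-1,16) -> (15,16) [heading=0, draw]
FD 19: (15,16) -> (34,16) [heading=0, draw]
RT 180: heading 0 -> 180
Final: pos=(34,16), heading=180, 5 segment(s) drawn
Waypoints (6 total):
(0, 0)
(0, 16)
(-2, 16)
(-1, 16)
(15, 16)
(34, 16)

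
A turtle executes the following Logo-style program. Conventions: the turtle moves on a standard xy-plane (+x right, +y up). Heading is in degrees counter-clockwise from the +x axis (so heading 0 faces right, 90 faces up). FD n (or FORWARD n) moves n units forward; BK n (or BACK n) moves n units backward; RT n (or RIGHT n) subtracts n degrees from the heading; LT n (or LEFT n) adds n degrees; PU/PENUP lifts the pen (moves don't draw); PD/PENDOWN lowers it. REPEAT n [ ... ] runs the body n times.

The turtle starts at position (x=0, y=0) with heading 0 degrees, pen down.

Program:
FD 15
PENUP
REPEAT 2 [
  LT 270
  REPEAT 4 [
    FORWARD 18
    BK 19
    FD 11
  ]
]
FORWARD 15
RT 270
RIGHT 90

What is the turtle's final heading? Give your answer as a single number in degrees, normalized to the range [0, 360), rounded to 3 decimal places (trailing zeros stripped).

Answer: 180

Derivation:
Executing turtle program step by step:
Start: pos=(0,0), heading=0, pen down
FD 15: (0,0) -> (15,0) [heading=0, draw]
PU: pen up
REPEAT 2 [
  -- iteration 1/2 --
  LT 270: heading 0 -> 270
  REPEAT 4 [
    -- iteration 1/4 --
    FD 18: (15,0) -> (15,-18) [heading=270, move]
    BK 19: (15,-18) -> (15,1) [heading=270, move]
    FD 11: (15,1) -> (15,-10) [heading=270, move]
    -- iteration 2/4 --
    FD 18: (15,-10) -> (15,-28) [heading=270, move]
    BK 19: (15,-28) -> (15,-9) [heading=270, move]
    FD 11: (15,-9) -> (15,-20) [heading=270, move]
    -- iteration 3/4 --
    FD 18: (15,-20) -> (15,-38) [heading=270, move]
    BK 19: (15,-38) -> (15,-19) [heading=270, move]
    FD 11: (15,-19) -> (15,-30) [heading=270, move]
    -- iteration 4/4 --
    FD 18: (15,-30) -> (15,-48) [heading=270, move]
    BK 19: (15,-48) -> (15,-29) [heading=270, move]
    FD 11: (15,-29) -> (15,-40) [heading=270, move]
  ]
  -- iteration 2/2 --
  LT 270: heading 270 -> 180
  REPEAT 4 [
    -- iteration 1/4 --
    FD 18: (15,-40) -> (-3,-40) [heading=180, move]
    BK 19: (-3,-40) -> (16,-40) [heading=180, move]
    FD 11: (16,-40) -> (5,-40) [heading=180, move]
    -- iteration 2/4 --
    FD 18: (5,-40) -> (-13,-40) [heading=180, move]
    BK 19: (-13,-40) -> (6,-40) [heading=180, move]
    FD 11: (6,-40) -> (-5,-40) [heading=180, move]
    -- iteration 3/4 --
    FD 18: (-5,-40) -> (-23,-40) [heading=180, move]
    BK 19: (-23,-40) -> (-4,-40) [heading=180, move]
    FD 11: (-4,-40) -> (-15,-40) [heading=180, move]
    -- iteration 4/4 --
    FD 18: (-15,-40) -> (-33,-40) [heading=180, move]
    BK 19: (-33,-40) -> (-14,-40) [heading=180, move]
    FD 11: (-14,-40) -> (-25,-40) [heading=180, move]
  ]
]
FD 15: (-25,-40) -> (-40,-40) [heading=180, move]
RT 270: heading 180 -> 270
RT 90: heading 270 -> 180
Final: pos=(-40,-40), heading=180, 1 segment(s) drawn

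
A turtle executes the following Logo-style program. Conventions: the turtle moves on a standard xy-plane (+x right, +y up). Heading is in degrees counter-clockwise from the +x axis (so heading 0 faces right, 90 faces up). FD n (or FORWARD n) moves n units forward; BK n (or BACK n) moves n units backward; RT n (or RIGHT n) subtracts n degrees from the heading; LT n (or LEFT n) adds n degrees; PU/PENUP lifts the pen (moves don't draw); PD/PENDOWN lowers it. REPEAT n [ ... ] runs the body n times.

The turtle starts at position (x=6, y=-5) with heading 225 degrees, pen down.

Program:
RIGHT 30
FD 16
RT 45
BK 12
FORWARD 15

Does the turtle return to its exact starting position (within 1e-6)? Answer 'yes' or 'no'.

Answer: no

Derivation:
Executing turtle program step by step:
Start: pos=(6,-5), heading=225, pen down
RT 30: heading 225 -> 195
FD 16: (6,-5) -> (-9.455,-9.141) [heading=195, draw]
RT 45: heading 195 -> 150
BK 12: (-9.455,-9.141) -> (0.937,-15.141) [heading=150, draw]
FD 15: (0.937,-15.141) -> (-12.053,-7.641) [heading=150, draw]
Final: pos=(-12.053,-7.641), heading=150, 3 segment(s) drawn

Start position: (6, -5)
Final position: (-12.053, -7.641)
Distance = 18.245; >= 1e-6 -> NOT closed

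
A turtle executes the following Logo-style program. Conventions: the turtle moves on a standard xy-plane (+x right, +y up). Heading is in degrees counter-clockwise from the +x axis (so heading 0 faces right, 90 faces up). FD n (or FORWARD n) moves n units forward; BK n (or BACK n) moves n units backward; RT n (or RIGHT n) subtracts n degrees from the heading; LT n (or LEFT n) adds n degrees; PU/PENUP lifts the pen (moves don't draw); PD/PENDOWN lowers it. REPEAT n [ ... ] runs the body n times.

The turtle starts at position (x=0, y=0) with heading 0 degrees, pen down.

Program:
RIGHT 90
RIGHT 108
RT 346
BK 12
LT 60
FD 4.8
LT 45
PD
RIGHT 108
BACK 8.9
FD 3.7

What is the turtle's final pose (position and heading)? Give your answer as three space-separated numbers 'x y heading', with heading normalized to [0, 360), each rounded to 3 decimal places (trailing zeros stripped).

Executing turtle program step by step:
Start: pos=(0,0), heading=0, pen down
RT 90: heading 0 -> 270
RT 108: heading 270 -> 162
RT 346: heading 162 -> 176
BK 12: (0,0) -> (11.971,-0.837) [heading=176, draw]
LT 60: heading 176 -> 236
FD 4.8: (11.971,-0.837) -> (9.287,-4.816) [heading=236, draw]
LT 45: heading 236 -> 281
PD: pen down
RT 108: heading 281 -> 173
BK 8.9: (9.287,-4.816) -> (18.12,-5.901) [heading=173, draw]
FD 3.7: (18.12,-5.901) -> (14.448,-5.45) [heading=173, draw]
Final: pos=(14.448,-5.45), heading=173, 4 segment(s) drawn

Answer: 14.448 -5.45 173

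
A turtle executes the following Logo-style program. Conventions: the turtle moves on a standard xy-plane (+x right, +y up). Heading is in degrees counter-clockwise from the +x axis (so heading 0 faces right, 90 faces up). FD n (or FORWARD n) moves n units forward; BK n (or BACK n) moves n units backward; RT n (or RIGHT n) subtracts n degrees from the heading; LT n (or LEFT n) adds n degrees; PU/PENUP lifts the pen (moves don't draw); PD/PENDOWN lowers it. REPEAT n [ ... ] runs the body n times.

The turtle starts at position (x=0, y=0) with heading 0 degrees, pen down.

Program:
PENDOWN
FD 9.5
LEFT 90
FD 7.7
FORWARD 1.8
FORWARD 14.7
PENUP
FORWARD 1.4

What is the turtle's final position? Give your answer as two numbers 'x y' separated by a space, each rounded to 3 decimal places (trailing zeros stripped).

Answer: 9.5 25.6

Derivation:
Executing turtle program step by step:
Start: pos=(0,0), heading=0, pen down
PD: pen down
FD 9.5: (0,0) -> (9.5,0) [heading=0, draw]
LT 90: heading 0 -> 90
FD 7.7: (9.5,0) -> (9.5,7.7) [heading=90, draw]
FD 1.8: (9.5,7.7) -> (9.5,9.5) [heading=90, draw]
FD 14.7: (9.5,9.5) -> (9.5,24.2) [heading=90, draw]
PU: pen up
FD 1.4: (9.5,24.2) -> (9.5,25.6) [heading=90, move]
Final: pos=(9.5,25.6), heading=90, 4 segment(s) drawn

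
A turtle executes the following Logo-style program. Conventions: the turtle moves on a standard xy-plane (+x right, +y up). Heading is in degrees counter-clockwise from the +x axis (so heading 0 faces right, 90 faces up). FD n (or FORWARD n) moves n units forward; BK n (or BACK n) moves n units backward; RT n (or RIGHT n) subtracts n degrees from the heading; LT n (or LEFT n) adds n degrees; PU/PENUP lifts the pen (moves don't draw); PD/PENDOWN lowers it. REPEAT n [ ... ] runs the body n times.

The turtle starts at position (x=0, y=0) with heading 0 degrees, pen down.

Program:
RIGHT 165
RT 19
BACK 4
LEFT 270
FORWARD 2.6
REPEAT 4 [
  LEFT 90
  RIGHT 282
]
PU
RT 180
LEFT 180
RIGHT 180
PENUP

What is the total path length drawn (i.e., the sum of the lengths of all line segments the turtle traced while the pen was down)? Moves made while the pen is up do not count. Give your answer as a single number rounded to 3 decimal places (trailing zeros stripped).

Executing turtle program step by step:
Start: pos=(0,0), heading=0, pen down
RT 165: heading 0 -> 195
RT 19: heading 195 -> 176
BK 4: (0,0) -> (3.99,-0.279) [heading=176, draw]
LT 270: heading 176 -> 86
FD 2.6: (3.99,-0.279) -> (4.172,2.315) [heading=86, draw]
REPEAT 4 [
  -- iteration 1/4 --
  LT 90: heading 86 -> 176
  RT 282: heading 176 -> 254
  -- iteration 2/4 --
  LT 90: heading 254 -> 344
  RT 282: heading 344 -> 62
  -- iteration 3/4 --
  LT 90: heading 62 -> 152
  RT 282: heading 152 -> 230
  -- iteration 4/4 --
  LT 90: heading 230 -> 320
  RT 282: heading 320 -> 38
]
PU: pen up
RT 180: heading 38 -> 218
LT 180: heading 218 -> 38
RT 180: heading 38 -> 218
PU: pen up
Final: pos=(4.172,2.315), heading=218, 2 segment(s) drawn

Segment lengths:
  seg 1: (0,0) -> (3.99,-0.279), length = 4
  seg 2: (3.99,-0.279) -> (4.172,2.315), length = 2.6
Total = 6.6

Answer: 6.6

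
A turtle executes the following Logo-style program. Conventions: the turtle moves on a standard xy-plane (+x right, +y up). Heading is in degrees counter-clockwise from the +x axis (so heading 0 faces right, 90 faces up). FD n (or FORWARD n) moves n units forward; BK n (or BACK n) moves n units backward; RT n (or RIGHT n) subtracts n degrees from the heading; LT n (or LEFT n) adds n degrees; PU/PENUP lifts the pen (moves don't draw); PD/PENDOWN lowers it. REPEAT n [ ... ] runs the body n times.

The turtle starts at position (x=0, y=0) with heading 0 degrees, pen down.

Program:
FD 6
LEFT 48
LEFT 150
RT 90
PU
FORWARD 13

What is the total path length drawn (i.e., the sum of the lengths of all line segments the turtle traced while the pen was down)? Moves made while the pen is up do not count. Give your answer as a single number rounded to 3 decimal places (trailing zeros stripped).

Executing turtle program step by step:
Start: pos=(0,0), heading=0, pen down
FD 6: (0,0) -> (6,0) [heading=0, draw]
LT 48: heading 0 -> 48
LT 150: heading 48 -> 198
RT 90: heading 198 -> 108
PU: pen up
FD 13: (6,0) -> (1.983,12.364) [heading=108, move]
Final: pos=(1.983,12.364), heading=108, 1 segment(s) drawn

Segment lengths:
  seg 1: (0,0) -> (6,0), length = 6
Total = 6

Answer: 6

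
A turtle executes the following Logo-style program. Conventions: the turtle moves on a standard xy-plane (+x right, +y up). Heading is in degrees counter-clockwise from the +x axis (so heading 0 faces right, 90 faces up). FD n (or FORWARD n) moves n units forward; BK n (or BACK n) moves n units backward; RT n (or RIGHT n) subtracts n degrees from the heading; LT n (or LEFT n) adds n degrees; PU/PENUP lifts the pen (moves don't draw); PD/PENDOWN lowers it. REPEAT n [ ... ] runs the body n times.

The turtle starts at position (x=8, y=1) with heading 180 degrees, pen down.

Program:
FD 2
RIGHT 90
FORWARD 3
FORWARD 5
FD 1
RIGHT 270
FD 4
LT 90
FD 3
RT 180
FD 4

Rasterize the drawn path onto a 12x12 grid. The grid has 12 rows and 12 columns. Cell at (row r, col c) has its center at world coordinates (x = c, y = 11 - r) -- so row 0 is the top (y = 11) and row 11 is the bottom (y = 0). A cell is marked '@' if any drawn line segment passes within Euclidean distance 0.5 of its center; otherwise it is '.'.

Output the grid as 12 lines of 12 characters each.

Segment 0: (8,1) -> (6,1)
Segment 1: (6,1) -> (6,4)
Segment 2: (6,4) -> (6,9)
Segment 3: (6,9) -> (6,10)
Segment 4: (6,10) -> (2,10)
Segment 5: (2,10) -> (2,7)
Segment 6: (2,7) -> (2,11)

Answer: ..@.........
..@@@@@.....
..@...@.....
..@...@.....
..@...@.....
......@.....
......@.....
......@.....
......@.....
......@.....
......@@@...
............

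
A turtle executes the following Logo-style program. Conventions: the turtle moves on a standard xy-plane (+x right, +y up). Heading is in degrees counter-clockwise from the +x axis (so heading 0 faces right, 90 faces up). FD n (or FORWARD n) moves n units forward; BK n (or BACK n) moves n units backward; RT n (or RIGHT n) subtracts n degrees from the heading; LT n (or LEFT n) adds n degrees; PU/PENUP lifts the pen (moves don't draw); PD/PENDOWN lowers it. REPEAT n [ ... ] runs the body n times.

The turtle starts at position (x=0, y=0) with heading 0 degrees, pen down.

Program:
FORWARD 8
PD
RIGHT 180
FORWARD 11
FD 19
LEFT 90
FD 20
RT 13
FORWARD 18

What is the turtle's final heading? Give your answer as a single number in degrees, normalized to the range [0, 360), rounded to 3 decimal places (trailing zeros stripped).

Answer: 257

Derivation:
Executing turtle program step by step:
Start: pos=(0,0), heading=0, pen down
FD 8: (0,0) -> (8,0) [heading=0, draw]
PD: pen down
RT 180: heading 0 -> 180
FD 11: (8,0) -> (-3,0) [heading=180, draw]
FD 19: (-3,0) -> (-22,0) [heading=180, draw]
LT 90: heading 180 -> 270
FD 20: (-22,0) -> (-22,-20) [heading=270, draw]
RT 13: heading 270 -> 257
FD 18: (-22,-20) -> (-26.049,-37.539) [heading=257, draw]
Final: pos=(-26.049,-37.539), heading=257, 5 segment(s) drawn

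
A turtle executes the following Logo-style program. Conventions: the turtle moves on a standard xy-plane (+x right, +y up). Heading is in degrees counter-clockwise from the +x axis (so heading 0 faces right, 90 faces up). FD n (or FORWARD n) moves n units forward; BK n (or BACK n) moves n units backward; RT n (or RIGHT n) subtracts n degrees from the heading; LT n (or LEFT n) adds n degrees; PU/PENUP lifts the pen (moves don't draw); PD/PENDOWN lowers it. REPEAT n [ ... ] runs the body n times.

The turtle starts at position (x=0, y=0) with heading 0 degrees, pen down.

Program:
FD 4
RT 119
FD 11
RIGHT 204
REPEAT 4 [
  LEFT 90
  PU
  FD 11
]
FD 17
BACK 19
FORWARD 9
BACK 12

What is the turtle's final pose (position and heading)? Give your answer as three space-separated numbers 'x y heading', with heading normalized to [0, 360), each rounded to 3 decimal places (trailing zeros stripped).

Executing turtle program step by step:
Start: pos=(0,0), heading=0, pen down
FD 4: (0,0) -> (4,0) [heading=0, draw]
RT 119: heading 0 -> 241
FD 11: (4,0) -> (-1.333,-9.621) [heading=241, draw]
RT 204: heading 241 -> 37
REPEAT 4 [
  -- iteration 1/4 --
  LT 90: heading 37 -> 127
  PU: pen up
  FD 11: (-1.333,-9.621) -> (-7.953,-0.836) [heading=127, move]
  -- iteration 2/4 --
  LT 90: heading 127 -> 217
  PU: pen up
  FD 11: (-7.953,-0.836) -> (-16.738,-7.456) [heading=217, move]
  -- iteration 3/4 --
  LT 90: heading 217 -> 307
  PU: pen up
  FD 11: (-16.738,-7.456) -> (-10.118,-16.241) [heading=307, move]
  -- iteration 4/4 --
  LT 90: heading 307 -> 37
  PU: pen up
  FD 11: (-10.118,-16.241) -> (-1.333,-9.621) [heading=37, move]
]
FD 17: (-1.333,-9.621) -> (12.244,0.61) [heading=37, move]
BK 19: (12.244,0.61) -> (-2.93,-10.824) [heading=37, move]
FD 9: (-2.93,-10.824) -> (4.258,-5.408) [heading=37, move]
BK 12: (4.258,-5.408) -> (-5.326,-12.63) [heading=37, move]
Final: pos=(-5.326,-12.63), heading=37, 2 segment(s) drawn

Answer: -5.326 -12.63 37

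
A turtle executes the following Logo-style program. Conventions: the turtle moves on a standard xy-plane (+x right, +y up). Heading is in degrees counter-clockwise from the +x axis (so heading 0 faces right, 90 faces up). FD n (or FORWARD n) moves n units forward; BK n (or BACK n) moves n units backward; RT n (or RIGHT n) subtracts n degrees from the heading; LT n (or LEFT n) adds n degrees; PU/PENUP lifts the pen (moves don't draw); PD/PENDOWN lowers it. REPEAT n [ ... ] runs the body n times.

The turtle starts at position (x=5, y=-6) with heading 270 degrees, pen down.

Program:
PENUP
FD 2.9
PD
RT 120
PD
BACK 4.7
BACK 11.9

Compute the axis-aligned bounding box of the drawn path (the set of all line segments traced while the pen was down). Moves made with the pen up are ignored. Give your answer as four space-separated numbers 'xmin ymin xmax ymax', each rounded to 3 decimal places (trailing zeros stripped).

Executing turtle program step by step:
Start: pos=(5,-6), heading=270, pen down
PU: pen up
FD 2.9: (5,-6) -> (5,-8.9) [heading=270, move]
PD: pen down
RT 120: heading 270 -> 150
PD: pen down
BK 4.7: (5,-8.9) -> (9.07,-11.25) [heading=150, draw]
BK 11.9: (9.07,-11.25) -> (19.376,-17.2) [heading=150, draw]
Final: pos=(19.376,-17.2), heading=150, 2 segment(s) drawn

Segment endpoints: x in {5, 9.07, 19.376}, y in {-17.2, -11.25, -8.9}
xmin=5, ymin=-17.2, xmax=19.376, ymax=-8.9

Answer: 5 -17.2 19.376 -8.9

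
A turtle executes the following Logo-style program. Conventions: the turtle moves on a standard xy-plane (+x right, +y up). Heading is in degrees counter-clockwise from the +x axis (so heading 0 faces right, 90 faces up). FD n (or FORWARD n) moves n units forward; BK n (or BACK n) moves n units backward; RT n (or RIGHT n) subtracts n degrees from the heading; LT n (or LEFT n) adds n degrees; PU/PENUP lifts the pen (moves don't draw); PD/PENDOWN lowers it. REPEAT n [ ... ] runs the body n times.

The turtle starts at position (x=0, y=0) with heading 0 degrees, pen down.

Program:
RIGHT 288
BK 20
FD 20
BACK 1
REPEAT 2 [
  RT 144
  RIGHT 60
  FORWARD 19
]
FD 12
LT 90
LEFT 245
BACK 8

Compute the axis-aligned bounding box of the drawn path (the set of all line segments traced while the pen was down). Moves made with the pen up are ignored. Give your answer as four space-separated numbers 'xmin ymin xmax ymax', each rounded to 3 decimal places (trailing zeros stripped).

Answer: -13.022 -19.021 15.297 0

Derivation:
Executing turtle program step by step:
Start: pos=(0,0), heading=0, pen down
RT 288: heading 0 -> 72
BK 20: (0,0) -> (-6.18,-19.021) [heading=72, draw]
FD 20: (-6.18,-19.021) -> (0,0) [heading=72, draw]
BK 1: (0,0) -> (-0.309,-0.951) [heading=72, draw]
REPEAT 2 [
  -- iteration 1/2 --
  RT 144: heading 72 -> 288
  RT 60: heading 288 -> 228
  FD 19: (-0.309,-0.951) -> (-13.022,-15.071) [heading=228, draw]
  -- iteration 2/2 --
  RT 144: heading 228 -> 84
  RT 60: heading 84 -> 24
  FD 19: (-13.022,-15.071) -> (4.335,-7.343) [heading=24, draw]
]
FD 12: (4.335,-7.343) -> (15.297,-2.462) [heading=24, draw]
LT 90: heading 24 -> 114
LT 245: heading 114 -> 359
BK 8: (15.297,-2.462) -> (7.299,-2.322) [heading=359, draw]
Final: pos=(7.299,-2.322), heading=359, 7 segment(s) drawn

Segment endpoints: x in {-13.022, -6.18, -0.309, 0, 4.335, 7.299, 15.297}, y in {-19.021, -15.071, -7.343, -2.462, -2.322, -0.951, 0}
xmin=-13.022, ymin=-19.021, xmax=15.297, ymax=0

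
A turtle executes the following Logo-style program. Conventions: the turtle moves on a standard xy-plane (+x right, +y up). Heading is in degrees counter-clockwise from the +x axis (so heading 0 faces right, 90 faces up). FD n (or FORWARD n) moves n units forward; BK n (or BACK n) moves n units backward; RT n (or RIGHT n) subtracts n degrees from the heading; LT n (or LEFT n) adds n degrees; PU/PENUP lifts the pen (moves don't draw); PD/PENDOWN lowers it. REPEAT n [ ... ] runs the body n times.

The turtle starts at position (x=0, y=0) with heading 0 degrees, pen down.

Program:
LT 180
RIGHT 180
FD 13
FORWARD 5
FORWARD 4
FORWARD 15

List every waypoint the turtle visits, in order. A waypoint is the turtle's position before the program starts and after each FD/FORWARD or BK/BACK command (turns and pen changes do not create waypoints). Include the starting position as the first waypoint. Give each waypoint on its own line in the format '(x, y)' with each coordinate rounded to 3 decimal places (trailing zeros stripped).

Executing turtle program step by step:
Start: pos=(0,0), heading=0, pen down
LT 180: heading 0 -> 180
RT 180: heading 180 -> 0
FD 13: (0,0) -> (13,0) [heading=0, draw]
FD 5: (13,0) -> (18,0) [heading=0, draw]
FD 4: (18,0) -> (22,0) [heading=0, draw]
FD 15: (22,0) -> (37,0) [heading=0, draw]
Final: pos=(37,0), heading=0, 4 segment(s) drawn
Waypoints (5 total):
(0, 0)
(13, 0)
(18, 0)
(22, 0)
(37, 0)

Answer: (0, 0)
(13, 0)
(18, 0)
(22, 0)
(37, 0)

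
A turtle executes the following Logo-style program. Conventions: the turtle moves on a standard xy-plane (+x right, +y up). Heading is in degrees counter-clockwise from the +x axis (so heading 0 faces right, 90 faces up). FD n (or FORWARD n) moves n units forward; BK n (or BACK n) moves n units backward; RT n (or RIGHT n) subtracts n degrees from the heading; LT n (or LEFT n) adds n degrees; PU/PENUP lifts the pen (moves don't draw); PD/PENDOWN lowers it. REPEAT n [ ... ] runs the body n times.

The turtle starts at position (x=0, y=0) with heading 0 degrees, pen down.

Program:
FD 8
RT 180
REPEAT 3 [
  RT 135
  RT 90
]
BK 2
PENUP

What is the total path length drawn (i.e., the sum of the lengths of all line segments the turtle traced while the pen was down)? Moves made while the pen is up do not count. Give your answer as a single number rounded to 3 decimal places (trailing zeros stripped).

Answer: 10

Derivation:
Executing turtle program step by step:
Start: pos=(0,0), heading=0, pen down
FD 8: (0,0) -> (8,0) [heading=0, draw]
RT 180: heading 0 -> 180
REPEAT 3 [
  -- iteration 1/3 --
  RT 135: heading 180 -> 45
  RT 90: heading 45 -> 315
  -- iteration 2/3 --
  RT 135: heading 315 -> 180
  RT 90: heading 180 -> 90
  -- iteration 3/3 --
  RT 135: heading 90 -> 315
  RT 90: heading 315 -> 225
]
BK 2: (8,0) -> (9.414,1.414) [heading=225, draw]
PU: pen up
Final: pos=(9.414,1.414), heading=225, 2 segment(s) drawn

Segment lengths:
  seg 1: (0,0) -> (8,0), length = 8
  seg 2: (8,0) -> (9.414,1.414), length = 2
Total = 10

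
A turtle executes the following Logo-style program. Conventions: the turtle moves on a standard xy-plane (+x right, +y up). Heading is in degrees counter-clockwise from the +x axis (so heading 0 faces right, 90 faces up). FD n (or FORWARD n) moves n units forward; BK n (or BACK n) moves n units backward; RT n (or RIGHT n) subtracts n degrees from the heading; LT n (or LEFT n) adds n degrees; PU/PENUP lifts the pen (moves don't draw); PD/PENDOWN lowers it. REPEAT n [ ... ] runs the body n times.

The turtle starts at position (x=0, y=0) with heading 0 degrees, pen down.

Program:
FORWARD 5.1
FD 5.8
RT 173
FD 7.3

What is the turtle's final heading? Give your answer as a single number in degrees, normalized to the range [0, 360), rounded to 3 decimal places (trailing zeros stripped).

Answer: 187

Derivation:
Executing turtle program step by step:
Start: pos=(0,0), heading=0, pen down
FD 5.1: (0,0) -> (5.1,0) [heading=0, draw]
FD 5.8: (5.1,0) -> (10.9,0) [heading=0, draw]
RT 173: heading 0 -> 187
FD 7.3: (10.9,0) -> (3.654,-0.89) [heading=187, draw]
Final: pos=(3.654,-0.89), heading=187, 3 segment(s) drawn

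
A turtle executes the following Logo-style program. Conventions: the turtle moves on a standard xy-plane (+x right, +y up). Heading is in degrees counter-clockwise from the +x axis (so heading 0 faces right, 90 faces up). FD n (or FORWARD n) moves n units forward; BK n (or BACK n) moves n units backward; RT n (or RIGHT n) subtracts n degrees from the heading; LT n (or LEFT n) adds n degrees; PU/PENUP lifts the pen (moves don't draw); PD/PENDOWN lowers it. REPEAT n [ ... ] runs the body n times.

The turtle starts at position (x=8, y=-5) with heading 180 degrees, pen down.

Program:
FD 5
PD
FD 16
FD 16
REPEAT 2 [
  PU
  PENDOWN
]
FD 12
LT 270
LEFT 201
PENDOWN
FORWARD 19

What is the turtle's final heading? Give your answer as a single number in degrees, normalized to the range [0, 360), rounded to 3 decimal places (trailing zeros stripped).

Executing turtle program step by step:
Start: pos=(8,-5), heading=180, pen down
FD 5: (8,-5) -> (3,-5) [heading=180, draw]
PD: pen down
FD 16: (3,-5) -> (-13,-5) [heading=180, draw]
FD 16: (-13,-5) -> (-29,-5) [heading=180, draw]
REPEAT 2 [
  -- iteration 1/2 --
  PU: pen up
  PD: pen down
  -- iteration 2/2 --
  PU: pen up
  PD: pen down
]
FD 12: (-29,-5) -> (-41,-5) [heading=180, draw]
LT 270: heading 180 -> 90
LT 201: heading 90 -> 291
PD: pen down
FD 19: (-41,-5) -> (-34.191,-22.738) [heading=291, draw]
Final: pos=(-34.191,-22.738), heading=291, 5 segment(s) drawn

Answer: 291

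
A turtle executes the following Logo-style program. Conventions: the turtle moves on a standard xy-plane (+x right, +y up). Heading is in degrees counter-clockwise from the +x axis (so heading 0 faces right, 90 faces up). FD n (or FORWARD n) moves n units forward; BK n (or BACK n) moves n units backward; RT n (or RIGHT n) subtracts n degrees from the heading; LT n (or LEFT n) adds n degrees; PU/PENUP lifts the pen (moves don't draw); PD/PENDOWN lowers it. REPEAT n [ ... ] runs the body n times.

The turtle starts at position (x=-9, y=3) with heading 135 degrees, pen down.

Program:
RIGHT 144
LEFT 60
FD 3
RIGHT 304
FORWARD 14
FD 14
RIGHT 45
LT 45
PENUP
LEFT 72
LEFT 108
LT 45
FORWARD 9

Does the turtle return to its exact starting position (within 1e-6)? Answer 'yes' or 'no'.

Answer: no

Derivation:
Executing turtle program step by step:
Start: pos=(-9,3), heading=135, pen down
RT 144: heading 135 -> 351
LT 60: heading 351 -> 51
FD 3: (-9,3) -> (-7.112,5.331) [heading=51, draw]
RT 304: heading 51 -> 107
FD 14: (-7.112,5.331) -> (-11.205,18.72) [heading=107, draw]
FD 14: (-11.205,18.72) -> (-15.298,32.108) [heading=107, draw]
RT 45: heading 107 -> 62
LT 45: heading 62 -> 107
PU: pen up
LT 72: heading 107 -> 179
LT 108: heading 179 -> 287
LT 45: heading 287 -> 332
FD 9: (-15.298,32.108) -> (-7.352,27.883) [heading=332, move]
Final: pos=(-7.352,27.883), heading=332, 3 segment(s) drawn

Start position: (-9, 3)
Final position: (-7.352, 27.883)
Distance = 24.937; >= 1e-6 -> NOT closed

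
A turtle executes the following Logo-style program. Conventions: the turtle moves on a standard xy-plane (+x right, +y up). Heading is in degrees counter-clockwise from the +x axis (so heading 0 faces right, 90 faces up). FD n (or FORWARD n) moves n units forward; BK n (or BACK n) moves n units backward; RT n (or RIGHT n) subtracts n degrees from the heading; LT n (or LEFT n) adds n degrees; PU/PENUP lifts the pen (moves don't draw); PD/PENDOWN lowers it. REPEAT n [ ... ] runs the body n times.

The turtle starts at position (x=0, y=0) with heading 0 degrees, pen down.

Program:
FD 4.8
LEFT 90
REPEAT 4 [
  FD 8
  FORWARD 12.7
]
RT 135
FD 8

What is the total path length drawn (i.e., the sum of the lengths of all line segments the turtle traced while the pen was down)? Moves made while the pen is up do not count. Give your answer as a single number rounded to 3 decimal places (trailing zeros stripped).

Answer: 95.6

Derivation:
Executing turtle program step by step:
Start: pos=(0,0), heading=0, pen down
FD 4.8: (0,0) -> (4.8,0) [heading=0, draw]
LT 90: heading 0 -> 90
REPEAT 4 [
  -- iteration 1/4 --
  FD 8: (4.8,0) -> (4.8,8) [heading=90, draw]
  FD 12.7: (4.8,8) -> (4.8,20.7) [heading=90, draw]
  -- iteration 2/4 --
  FD 8: (4.8,20.7) -> (4.8,28.7) [heading=90, draw]
  FD 12.7: (4.8,28.7) -> (4.8,41.4) [heading=90, draw]
  -- iteration 3/4 --
  FD 8: (4.8,41.4) -> (4.8,49.4) [heading=90, draw]
  FD 12.7: (4.8,49.4) -> (4.8,62.1) [heading=90, draw]
  -- iteration 4/4 --
  FD 8: (4.8,62.1) -> (4.8,70.1) [heading=90, draw]
  FD 12.7: (4.8,70.1) -> (4.8,82.8) [heading=90, draw]
]
RT 135: heading 90 -> 315
FD 8: (4.8,82.8) -> (10.457,77.143) [heading=315, draw]
Final: pos=(10.457,77.143), heading=315, 10 segment(s) drawn

Segment lengths:
  seg 1: (0,0) -> (4.8,0), length = 4.8
  seg 2: (4.8,0) -> (4.8,8), length = 8
  seg 3: (4.8,8) -> (4.8,20.7), length = 12.7
  seg 4: (4.8,20.7) -> (4.8,28.7), length = 8
  seg 5: (4.8,28.7) -> (4.8,41.4), length = 12.7
  seg 6: (4.8,41.4) -> (4.8,49.4), length = 8
  seg 7: (4.8,49.4) -> (4.8,62.1), length = 12.7
  seg 8: (4.8,62.1) -> (4.8,70.1), length = 8
  seg 9: (4.8,70.1) -> (4.8,82.8), length = 12.7
  seg 10: (4.8,82.8) -> (10.457,77.143), length = 8
Total = 95.6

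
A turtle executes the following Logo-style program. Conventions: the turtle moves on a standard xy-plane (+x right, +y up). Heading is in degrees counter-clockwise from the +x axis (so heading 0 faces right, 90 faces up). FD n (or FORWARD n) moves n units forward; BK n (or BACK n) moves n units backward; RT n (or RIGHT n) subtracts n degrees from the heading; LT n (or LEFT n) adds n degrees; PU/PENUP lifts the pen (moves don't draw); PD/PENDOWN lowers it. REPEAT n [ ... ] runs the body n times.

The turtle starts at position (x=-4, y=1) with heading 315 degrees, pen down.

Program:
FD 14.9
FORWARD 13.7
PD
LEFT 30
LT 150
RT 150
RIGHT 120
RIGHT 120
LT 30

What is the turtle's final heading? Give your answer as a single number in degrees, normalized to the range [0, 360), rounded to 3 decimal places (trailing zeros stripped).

Executing turtle program step by step:
Start: pos=(-4,1), heading=315, pen down
FD 14.9: (-4,1) -> (6.536,-9.536) [heading=315, draw]
FD 13.7: (6.536,-9.536) -> (16.223,-19.223) [heading=315, draw]
PD: pen down
LT 30: heading 315 -> 345
LT 150: heading 345 -> 135
RT 150: heading 135 -> 345
RT 120: heading 345 -> 225
RT 120: heading 225 -> 105
LT 30: heading 105 -> 135
Final: pos=(16.223,-19.223), heading=135, 2 segment(s) drawn

Answer: 135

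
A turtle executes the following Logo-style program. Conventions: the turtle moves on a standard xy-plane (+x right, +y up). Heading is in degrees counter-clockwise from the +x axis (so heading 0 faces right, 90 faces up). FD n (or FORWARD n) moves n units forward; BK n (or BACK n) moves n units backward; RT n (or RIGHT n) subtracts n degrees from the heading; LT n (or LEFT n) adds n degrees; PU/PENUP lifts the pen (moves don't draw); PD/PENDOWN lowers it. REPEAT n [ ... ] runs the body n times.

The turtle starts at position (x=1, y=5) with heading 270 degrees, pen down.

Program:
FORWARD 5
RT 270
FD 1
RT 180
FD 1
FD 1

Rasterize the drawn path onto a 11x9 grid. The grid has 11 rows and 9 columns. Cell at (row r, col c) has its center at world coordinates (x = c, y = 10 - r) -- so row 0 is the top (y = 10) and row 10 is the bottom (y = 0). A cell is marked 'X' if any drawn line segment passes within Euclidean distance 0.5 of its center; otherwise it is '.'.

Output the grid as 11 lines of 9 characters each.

Answer: .........
.........
.........
.........
.........
.X.......
.X.......
.X.......
.X.......
.X.......
XXX......

Derivation:
Segment 0: (1,5) -> (1,0)
Segment 1: (1,0) -> (2,0)
Segment 2: (2,0) -> (1,-0)
Segment 3: (1,-0) -> (-0,-0)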